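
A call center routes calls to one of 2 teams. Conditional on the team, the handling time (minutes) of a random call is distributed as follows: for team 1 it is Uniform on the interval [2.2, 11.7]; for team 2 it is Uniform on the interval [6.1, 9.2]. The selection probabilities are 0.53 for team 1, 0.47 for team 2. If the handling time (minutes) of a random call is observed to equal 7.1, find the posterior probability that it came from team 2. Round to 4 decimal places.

Likelihoods f(7.1 | ·): 1: 0.105263; 2: 0.322581.
Posterior ∝ prior × likelihood. Numerator for 2: 0.47·0.322581 = 0.151613.
Normalizing constant: 0.53·0.105263 + 0.47·0.322581 = 0.207402.
P(2 | observation) = 0.151613 / 0.207402 = 0.731009.

0.7310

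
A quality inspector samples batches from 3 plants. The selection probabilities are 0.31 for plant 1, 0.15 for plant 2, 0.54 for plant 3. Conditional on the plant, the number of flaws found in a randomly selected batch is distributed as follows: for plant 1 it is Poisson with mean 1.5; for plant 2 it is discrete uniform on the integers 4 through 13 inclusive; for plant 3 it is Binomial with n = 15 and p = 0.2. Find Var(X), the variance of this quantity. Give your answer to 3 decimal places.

8.104

Per component, 1: μ=1.5, E[X²]=3.75; 2: μ=8.5, E[X²]=80.5; 3: μ=3, E[X²]=11.4.
E[X] = 0.31·1.5 + 0.15·8.5 + 0.54·3 = 3.36.
E[X²] = 0.31·3.75 + 0.15·80.5 + 0.54·11.4 = 19.3935.
Var(X) = E[X²] − (E[X])² = 19.3935 − 11.2896 = 8.1039.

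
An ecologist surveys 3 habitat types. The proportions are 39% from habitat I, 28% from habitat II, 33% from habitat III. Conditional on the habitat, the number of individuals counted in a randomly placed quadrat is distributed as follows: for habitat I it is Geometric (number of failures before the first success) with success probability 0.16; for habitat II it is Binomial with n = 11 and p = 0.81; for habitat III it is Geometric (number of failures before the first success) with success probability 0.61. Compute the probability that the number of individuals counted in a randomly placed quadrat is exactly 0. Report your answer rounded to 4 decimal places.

Conditional on each habitat, P(X = 0): I: 0.16; II: 1.1649e-08; III: 0.61.
By total probability, P(X = 0) = 0.39·0.16 + 0.28·1.1649e-08 + 0.33·0.61 = 0.2637.

0.2637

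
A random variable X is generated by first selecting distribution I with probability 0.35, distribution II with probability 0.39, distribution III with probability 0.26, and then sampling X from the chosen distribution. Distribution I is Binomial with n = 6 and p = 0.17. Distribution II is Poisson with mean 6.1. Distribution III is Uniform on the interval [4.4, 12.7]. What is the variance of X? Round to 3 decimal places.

13.459

Per component, I: μ=1.02, E[X²]=1.887; II: μ=6.1, E[X²]=43.31; III: μ=8.55, E[X²]=78.8433.
E[X] = 0.35·1.02 + 0.39·6.1 + 0.26·8.55 = 4.959.
E[X²] = 0.35·1.887 + 0.39·43.31 + 0.26·78.8433 = 38.0506.
Var(X) = E[X²] − (E[X])² = 38.0506 − 24.5917 = 13.4589.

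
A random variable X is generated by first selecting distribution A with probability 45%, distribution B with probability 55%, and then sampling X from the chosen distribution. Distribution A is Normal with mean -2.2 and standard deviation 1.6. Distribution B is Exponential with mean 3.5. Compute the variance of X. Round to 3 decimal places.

Per component, A: μ=-2.2, E[X²]=7.4; B: μ=3.5, E[X²]=24.5.
E[X] = 0.45·-2.2 + 0.55·3.5 = 0.935.
E[X²] = 0.45·7.4 + 0.55·24.5 = 16.805.
Var(X) = E[X²] − (E[X])² = 16.805 − 0.874225 = 15.9308.

15.931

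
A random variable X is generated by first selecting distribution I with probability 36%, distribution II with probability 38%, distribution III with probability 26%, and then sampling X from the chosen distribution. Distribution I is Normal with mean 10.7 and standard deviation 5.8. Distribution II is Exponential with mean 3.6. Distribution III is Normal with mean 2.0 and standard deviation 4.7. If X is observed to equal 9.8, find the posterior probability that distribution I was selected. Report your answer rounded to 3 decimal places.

0.662

Likelihoods f(9.8 | ·): I: 0.06796; II: 0.0182579; III: 0.0214165.
Posterior ∝ prior × likelihood. Numerator for I: 0.36·0.06796 = 0.0244656.
Normalizing constant: 0.36·0.06796 + 0.38·0.0182579 + 0.26·0.0214165 = 0.0369719.
P(I | observation) = 0.0244656 / 0.0369719 = 0.661735.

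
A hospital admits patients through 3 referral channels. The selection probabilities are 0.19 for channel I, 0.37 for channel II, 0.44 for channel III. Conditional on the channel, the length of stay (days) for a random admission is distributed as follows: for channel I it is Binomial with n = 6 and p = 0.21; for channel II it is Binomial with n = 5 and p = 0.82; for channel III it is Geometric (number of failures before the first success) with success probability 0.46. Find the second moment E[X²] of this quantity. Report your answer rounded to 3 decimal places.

For each component E[X²] = Var + (mean)², giving I: 2.583; II: 17.548; III: 3.93006.
Overall E[X²] = 0.19·2.583 + 0.37·17.548 + 0.44·3.93006 = 8.71275.

8.713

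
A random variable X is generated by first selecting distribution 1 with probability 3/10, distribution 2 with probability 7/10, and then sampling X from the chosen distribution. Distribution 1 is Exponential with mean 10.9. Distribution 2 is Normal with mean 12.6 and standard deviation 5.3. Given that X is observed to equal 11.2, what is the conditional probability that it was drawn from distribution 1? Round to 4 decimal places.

Likelihoods f(11.2 | ·): 1: 0.0328342; 2: 0.0726913.
Posterior ∝ prior × likelihood. Numerator for 1: 0.3·0.0328342 = 0.00985025.
Normalizing constant: 0.3·0.0328342 + 0.7·0.0726913 = 0.0607342.
P(1 | observation) = 0.00985025 / 0.0607342 = 0.162186.

0.1622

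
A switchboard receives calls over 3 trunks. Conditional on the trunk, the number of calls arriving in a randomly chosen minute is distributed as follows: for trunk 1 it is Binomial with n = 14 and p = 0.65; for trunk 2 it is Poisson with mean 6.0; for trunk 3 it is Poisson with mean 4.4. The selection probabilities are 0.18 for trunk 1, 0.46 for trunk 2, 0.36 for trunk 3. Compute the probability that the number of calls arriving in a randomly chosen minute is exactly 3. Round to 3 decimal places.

0.104

Conditional on each trunk, P(X = 3): 1: 0.000965139; 2: 0.0892351; 3: 0.174305.
By total probability, P(X = 3) = 0.18·0.000965139 + 0.46·0.0892351 + 0.36·0.174305 = 0.103972.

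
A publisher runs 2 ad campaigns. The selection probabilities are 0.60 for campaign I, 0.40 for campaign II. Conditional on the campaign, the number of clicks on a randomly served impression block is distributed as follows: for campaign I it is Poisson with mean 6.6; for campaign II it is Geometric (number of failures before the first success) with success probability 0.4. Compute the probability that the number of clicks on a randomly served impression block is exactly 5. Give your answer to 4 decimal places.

0.0976

Conditional on each campaign, P(X = 5): I: 0.141969; II: 0.031104.
By total probability, P(X = 5) = 0.6·0.141969 + 0.4·0.031104 = 0.0976233.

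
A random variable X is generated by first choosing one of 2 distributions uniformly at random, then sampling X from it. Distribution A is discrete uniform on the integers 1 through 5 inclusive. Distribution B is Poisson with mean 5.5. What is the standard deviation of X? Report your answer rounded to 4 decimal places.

Per component, A: μ=3, E[X²]=11; B: μ=5.5, E[X²]=35.75.
E[X] = 0.5·3 + 0.5·5.5 = 4.25.
E[X²] = 0.5·11 + 0.5·35.75 = 23.375.
Var(X) = E[X²] − (E[X])² = 23.375 − 18.0625 = 5.3125.
SD(X) = √5.3125 = 2.30489.

2.3049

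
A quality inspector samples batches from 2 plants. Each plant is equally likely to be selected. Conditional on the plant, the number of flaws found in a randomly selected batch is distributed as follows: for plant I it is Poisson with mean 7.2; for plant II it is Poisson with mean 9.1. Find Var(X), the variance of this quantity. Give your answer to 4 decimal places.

Per component, I: μ=7.2, E[X²]=59.04; II: μ=9.1, E[X²]=91.91.
E[X] = 0.5·7.2 + 0.5·9.1 = 8.15.
E[X²] = 0.5·59.04 + 0.5·91.91 = 75.475.
Var(X) = E[X²] − (E[X])² = 75.475 − 66.4225 = 9.0525.

9.0525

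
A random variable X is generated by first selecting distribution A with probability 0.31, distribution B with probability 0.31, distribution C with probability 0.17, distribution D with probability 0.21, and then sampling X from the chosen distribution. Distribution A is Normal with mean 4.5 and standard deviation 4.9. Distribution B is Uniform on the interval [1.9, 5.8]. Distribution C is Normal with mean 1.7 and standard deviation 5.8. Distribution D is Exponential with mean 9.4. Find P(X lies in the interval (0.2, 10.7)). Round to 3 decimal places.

Conditional on each component, P(0.2 < X < 10.7): A: 0.707025; B: 1; C: 0.541672; D: 0.658584.
By total probability, P(0.2 < X < 10.7) = 0.31·0.707025 + 0.31·1 + 0.17·0.541672 + 0.21·0.658584 = 0.759565.

0.760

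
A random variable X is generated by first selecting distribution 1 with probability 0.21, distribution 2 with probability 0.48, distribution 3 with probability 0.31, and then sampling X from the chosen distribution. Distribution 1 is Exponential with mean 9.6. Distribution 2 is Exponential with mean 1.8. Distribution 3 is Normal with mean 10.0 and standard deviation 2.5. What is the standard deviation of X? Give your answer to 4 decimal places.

Per component, 1: μ=9.6, E[X²]=184.32; 2: μ=1.8, E[X²]=6.48; 3: μ=10, E[X²]=106.25.
E[X] = 0.21·9.6 + 0.48·1.8 + 0.31·10 = 5.98.
E[X²] = 0.21·184.32 + 0.48·6.48 + 0.31·106.25 = 74.7551.
Var(X) = E[X²] − (E[X])² = 74.7551 − 35.7604 = 38.9947.
SD(X) = √38.9947 = 6.24457.

6.2446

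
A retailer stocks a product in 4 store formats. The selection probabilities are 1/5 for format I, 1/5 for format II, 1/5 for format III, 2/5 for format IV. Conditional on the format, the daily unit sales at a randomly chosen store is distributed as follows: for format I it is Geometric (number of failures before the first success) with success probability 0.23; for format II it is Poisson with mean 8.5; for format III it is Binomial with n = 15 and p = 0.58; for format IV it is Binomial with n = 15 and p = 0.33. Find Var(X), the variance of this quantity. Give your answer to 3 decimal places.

Per component, I: μ=3.34783, E[X²]=25.7637; II: μ=8.5, E[X²]=80.75; III: μ=8.7, E[X²]=79.344; IV: μ=4.95, E[X²]=27.819.
E[X] = 0.2·3.34783 + 0.2·8.5 + 0.2·8.7 + 0.4·4.95 = 6.08957.
E[X²] = 0.2·25.7637 + 0.2·80.75 + 0.2·79.344 + 0.4·27.819 = 48.2991.
Var(X) = E[X²] − (E[X])² = 48.2991 − 37.0828 = 11.2163.

11.216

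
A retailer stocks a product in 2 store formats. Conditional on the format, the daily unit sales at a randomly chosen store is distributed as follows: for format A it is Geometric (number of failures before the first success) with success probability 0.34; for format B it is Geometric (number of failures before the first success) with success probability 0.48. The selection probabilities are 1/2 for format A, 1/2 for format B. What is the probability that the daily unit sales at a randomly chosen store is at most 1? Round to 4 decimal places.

0.6470

Conditional on each format, P(X ≤ 1): A: 0.5644; B: 0.7296.
By total probability, P(X ≤ 1) = 0.5·0.5644 + 0.5·0.7296 = 0.647.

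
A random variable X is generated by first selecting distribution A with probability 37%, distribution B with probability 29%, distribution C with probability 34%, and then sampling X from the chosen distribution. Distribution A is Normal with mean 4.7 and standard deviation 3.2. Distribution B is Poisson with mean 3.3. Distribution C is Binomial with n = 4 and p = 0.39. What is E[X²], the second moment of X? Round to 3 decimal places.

For each component E[X²] = Var + (mean)², giving A: 32.33; B: 14.19; C: 3.3852.
Overall E[X²] = 0.37·32.33 + 0.29·14.19 + 0.34·3.3852 = 17.2282.

17.228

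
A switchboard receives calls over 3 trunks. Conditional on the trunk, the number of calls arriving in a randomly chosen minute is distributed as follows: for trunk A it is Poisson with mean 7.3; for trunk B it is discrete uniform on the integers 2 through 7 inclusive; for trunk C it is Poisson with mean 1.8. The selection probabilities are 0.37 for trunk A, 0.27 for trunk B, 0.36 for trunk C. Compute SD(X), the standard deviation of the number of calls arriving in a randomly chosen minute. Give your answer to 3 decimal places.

Per component, A: μ=7.3, E[X²]=60.59; B: μ=4.5, E[X²]=23.1667; C: μ=1.8, E[X²]=5.04.
E[X] = 0.37·7.3 + 0.27·4.5 + 0.36·1.8 = 4.564.
E[X²] = 0.37·60.59 + 0.27·23.1667 + 0.36·5.04 = 30.4877.
Var(X) = E[X²] − (E[X])² = 30.4877 − 20.8301 = 9.6576.
SD(X) = √9.6576 = 3.10767.

3.108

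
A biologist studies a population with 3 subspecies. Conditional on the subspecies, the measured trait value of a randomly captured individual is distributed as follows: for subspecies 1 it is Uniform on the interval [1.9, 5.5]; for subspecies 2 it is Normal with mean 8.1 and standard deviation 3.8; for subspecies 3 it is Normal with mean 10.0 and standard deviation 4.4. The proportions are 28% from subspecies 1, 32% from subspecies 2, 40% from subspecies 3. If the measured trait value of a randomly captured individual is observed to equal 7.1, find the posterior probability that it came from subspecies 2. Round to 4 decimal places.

0.5265

Likelihoods f(7.1 | ·): 1: 0; 2: 0.101412; 3: 0.0729673.
Posterior ∝ prior × likelihood. Numerator for 2: 0.32·0.101412 = 0.0324518.
Normalizing constant: 0.28·0 + 0.32·0.101412 + 0.4·0.0729673 = 0.0616387.
P(2 | observation) = 0.0324518 / 0.0616387 = 0.526484.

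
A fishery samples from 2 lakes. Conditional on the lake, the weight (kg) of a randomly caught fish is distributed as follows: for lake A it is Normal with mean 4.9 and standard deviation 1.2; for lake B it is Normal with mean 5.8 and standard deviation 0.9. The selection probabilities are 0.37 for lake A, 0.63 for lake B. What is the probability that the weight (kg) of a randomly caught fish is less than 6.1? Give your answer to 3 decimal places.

Conditional on each lake, P(X < 6.1): A: 0.841345; B: 0.630559.
By total probability, P(X < 6.1) = 0.37·0.841345 + 0.63·0.630559 = 0.70855.

0.709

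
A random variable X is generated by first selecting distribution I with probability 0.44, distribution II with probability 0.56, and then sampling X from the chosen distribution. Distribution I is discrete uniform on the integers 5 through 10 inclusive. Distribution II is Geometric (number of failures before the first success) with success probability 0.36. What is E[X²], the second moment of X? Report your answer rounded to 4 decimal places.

For each component E[X²] = Var + (mean)², giving I: 59.1667; II: 8.09877.
Overall E[X²] = 0.44·59.1667 + 0.56·8.09877 = 30.5686.

30.5686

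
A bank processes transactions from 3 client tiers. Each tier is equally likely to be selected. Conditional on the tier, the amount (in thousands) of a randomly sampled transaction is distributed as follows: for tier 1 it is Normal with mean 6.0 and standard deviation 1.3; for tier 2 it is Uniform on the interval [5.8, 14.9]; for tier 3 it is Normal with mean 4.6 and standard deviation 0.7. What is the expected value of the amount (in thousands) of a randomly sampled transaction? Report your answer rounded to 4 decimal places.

Component means — 1: 6; 2: 10.35; 3: 4.6.
E[X] = 0.333333·6 + 0.333333·10.35 + 0.333333·4.6 = 6.98333.

6.9833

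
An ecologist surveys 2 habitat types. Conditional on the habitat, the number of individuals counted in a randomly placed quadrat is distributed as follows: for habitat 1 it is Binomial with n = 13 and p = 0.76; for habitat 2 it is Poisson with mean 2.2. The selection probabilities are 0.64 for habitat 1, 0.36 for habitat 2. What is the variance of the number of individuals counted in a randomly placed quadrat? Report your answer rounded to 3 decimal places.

15.899

Per component, 1: μ=9.88, E[X²]=99.9856; 2: μ=2.2, E[X²]=7.04.
E[X] = 0.64·9.88 + 0.36·2.2 = 7.1152.
E[X²] = 0.64·99.9856 + 0.36·7.04 = 66.5252.
Var(X) = E[X²] − (E[X])² = 66.5252 − 50.6261 = 15.8991.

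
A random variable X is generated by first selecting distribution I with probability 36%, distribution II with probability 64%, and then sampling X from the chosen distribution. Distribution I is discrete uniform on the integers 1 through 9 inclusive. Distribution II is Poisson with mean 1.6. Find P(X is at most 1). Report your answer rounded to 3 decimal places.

Conditional on each component, P(X ≤ 1): I: 0.111111; II: 0.524931.
By total probability, P(X ≤ 1) = 0.36·0.111111 + 0.64·0.524931 = 0.375956.

0.376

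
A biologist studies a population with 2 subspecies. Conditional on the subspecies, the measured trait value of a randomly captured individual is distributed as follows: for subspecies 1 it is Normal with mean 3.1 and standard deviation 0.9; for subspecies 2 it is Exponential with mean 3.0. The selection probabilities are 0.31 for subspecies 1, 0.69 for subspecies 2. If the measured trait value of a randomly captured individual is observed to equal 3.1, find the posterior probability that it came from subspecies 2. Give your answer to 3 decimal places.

Likelihoods f(3.1 | ·): 1: 0.443269; 2: 0.118606.
Posterior ∝ prior × likelihood. Numerator for 2: 0.69·0.118606 = 0.0818384.
Normalizing constant: 0.31·0.443269 + 0.69·0.118606 = 0.219252.
P(2 | observation) = 0.0818384 / 0.219252 = 0.373262.

0.373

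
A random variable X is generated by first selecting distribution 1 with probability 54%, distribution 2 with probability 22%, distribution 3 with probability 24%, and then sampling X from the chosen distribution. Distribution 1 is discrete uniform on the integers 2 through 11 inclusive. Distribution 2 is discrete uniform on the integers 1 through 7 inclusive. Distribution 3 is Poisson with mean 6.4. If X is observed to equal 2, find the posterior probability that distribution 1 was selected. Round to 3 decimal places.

Likelihoods P(X=2 | ·): 1: 0.1; 2: 0.142857; 3: 0.0340287.
Posterior ∝ prior × likelihood. Numerator for 1: 0.54·0.1 = 0.054.
Normalizing constant: 0.54·0.1 + 0.22·0.142857 + 0.24·0.0340287 = 0.0935955.
P(1 | observation) = 0.054 / 0.0935955 = 0.576951.

0.577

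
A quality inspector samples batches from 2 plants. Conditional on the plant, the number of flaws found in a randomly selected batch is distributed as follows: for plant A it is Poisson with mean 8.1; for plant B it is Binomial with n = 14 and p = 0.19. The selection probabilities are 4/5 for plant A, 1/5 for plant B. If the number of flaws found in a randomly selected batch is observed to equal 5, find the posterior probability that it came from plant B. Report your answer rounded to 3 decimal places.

0.174

Likelihoods P(X=5 | ·): A: 0.088198; B: 0.0744042.
Posterior ∝ prior × likelihood. Numerator for B: 0.2·0.0744042 = 0.0148808.
Normalizing constant: 0.8·0.088198 + 0.2·0.0744042 = 0.0854392.
P(B | observation) = 0.0148808 / 0.0854392 = 0.174169.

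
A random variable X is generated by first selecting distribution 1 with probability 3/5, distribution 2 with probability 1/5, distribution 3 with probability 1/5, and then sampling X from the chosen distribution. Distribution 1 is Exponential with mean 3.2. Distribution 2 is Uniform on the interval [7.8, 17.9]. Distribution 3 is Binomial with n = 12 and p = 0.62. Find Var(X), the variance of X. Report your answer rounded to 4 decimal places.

Per component, 1: μ=3.2, E[X²]=20.48; 2: μ=12.85, E[X²]=173.623; 3: μ=7.44, E[X²]=58.1808.
E[X] = 0.6·3.2 + 0.2·12.85 + 0.2·7.44 = 5.978.
E[X²] = 0.6·20.48 + 0.2·173.623 + 0.2·58.1808 = 58.6488.
Var(X) = E[X²] − (E[X])² = 58.6488 − 35.7365 = 22.9123.

22.9123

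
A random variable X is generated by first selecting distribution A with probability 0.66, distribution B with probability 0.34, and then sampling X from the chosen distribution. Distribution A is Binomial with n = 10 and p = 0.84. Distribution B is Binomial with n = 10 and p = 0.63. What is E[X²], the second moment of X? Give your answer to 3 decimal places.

61.744

For each component E[X²] = Var + (mean)², giving A: 71.904; B: 42.021.
Overall E[X²] = 0.66·71.904 + 0.34·42.021 = 61.7438.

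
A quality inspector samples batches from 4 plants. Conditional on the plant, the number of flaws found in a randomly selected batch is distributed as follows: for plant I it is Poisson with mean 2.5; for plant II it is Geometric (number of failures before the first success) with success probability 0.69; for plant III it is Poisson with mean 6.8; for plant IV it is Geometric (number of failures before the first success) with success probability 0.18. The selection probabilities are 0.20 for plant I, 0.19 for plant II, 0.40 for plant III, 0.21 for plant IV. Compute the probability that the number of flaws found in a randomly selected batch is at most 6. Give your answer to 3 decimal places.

Conditional on each plant, P(X ≤ 6): I: 0.985813; II: 0.999725; III: 0.479916; IV: 0.750715.
By total probability, P(X ≤ 6) = 0.2·0.985813 + 0.19·0.999725 + 0.4·0.479916 + 0.21·0.750715 = 0.736727.

0.737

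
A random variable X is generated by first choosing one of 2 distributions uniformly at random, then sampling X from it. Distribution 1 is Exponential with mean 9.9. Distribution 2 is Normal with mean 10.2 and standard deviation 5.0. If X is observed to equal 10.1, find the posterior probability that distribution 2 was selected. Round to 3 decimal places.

0.687

Likelihoods f(10.1 | ·): 1: 0.0364164; 2: 0.0797725.
Posterior ∝ prior × likelihood. Numerator for 2: 0.5·0.0797725 = 0.0398862.
Normalizing constant: 0.5·0.0364164 + 0.5·0.0797725 = 0.0580944.
P(2 | observation) = 0.0398862 / 0.0580944 = 0.686576.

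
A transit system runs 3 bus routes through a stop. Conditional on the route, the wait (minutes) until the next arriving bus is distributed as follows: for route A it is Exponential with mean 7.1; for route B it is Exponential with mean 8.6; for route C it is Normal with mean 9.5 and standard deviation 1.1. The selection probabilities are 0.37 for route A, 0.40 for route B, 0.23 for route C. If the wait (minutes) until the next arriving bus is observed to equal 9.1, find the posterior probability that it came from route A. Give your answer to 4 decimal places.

0.1331

Likelihoods f(9.1 | ·): A: 0.0390941; B: 0.0403606; C: 0.339472.
Posterior ∝ prior × likelihood. Numerator for A: 0.37·0.0390941 = 0.0144648.
Normalizing constant: 0.37·0.0390941 + 0.4·0.0403606 + 0.23·0.339472 = 0.108688.
P(A | observation) = 0.0144648 / 0.108688 = 0.133086.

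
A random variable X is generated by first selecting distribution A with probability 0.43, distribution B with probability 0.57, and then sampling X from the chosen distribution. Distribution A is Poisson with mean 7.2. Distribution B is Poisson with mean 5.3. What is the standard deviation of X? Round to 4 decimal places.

2.6461

Per component, A: μ=7.2, E[X²]=59.04; B: μ=5.3, E[X²]=33.39.
E[X] = 0.43·7.2 + 0.57·5.3 = 6.117.
E[X²] = 0.43·59.04 + 0.57·33.39 = 44.4195.
Var(X) = E[X²] − (E[X])² = 44.4195 − 37.4177 = 7.00181.
SD(X) = √7.00181 = 2.64609.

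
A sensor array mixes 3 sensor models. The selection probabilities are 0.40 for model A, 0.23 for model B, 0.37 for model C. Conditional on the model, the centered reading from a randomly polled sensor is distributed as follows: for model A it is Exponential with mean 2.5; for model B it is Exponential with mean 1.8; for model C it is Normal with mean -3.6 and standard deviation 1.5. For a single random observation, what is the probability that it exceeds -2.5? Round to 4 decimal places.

0.7157

Conditional on each model, P(X > -2.5): A: 1; B: 1; C: 0.231678.
By total probability, P(X > -2.5) = 0.4·1 + 0.23·1 + 0.37·0.231678 = 0.715721.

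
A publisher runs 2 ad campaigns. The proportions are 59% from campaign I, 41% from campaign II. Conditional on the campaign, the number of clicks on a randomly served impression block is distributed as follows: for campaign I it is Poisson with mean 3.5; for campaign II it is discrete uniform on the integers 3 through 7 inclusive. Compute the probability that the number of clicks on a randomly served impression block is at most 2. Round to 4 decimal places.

0.1893

Conditional on each campaign, P(X ≤ 2): I: 0.320847; II: 0.
By total probability, P(X ≤ 2) = 0.59·0.320847 + 0.41·0 = 0.1893.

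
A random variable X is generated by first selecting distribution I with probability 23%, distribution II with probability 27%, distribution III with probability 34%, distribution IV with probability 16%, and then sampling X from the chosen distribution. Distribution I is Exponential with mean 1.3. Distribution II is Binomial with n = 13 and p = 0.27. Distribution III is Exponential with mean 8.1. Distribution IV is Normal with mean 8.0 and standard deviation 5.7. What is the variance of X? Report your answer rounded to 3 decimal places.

Per component, I: μ=1.3, E[X²]=3.38; II: μ=3.51, E[X²]=14.8824; III: μ=8.1, E[X²]=131.22; IV: μ=8, E[X²]=96.49.
E[X] = 0.23·1.3 + 0.27·3.51 + 0.34·8.1 + 0.16·8 = 5.2807.
E[X²] = 0.23·3.38 + 0.27·14.8824 + 0.34·131.22 + 0.16·96.49 = 64.8488.
Var(X) = E[X²] − (E[X])² = 64.8488 − 27.8858 = 36.9631.

36.963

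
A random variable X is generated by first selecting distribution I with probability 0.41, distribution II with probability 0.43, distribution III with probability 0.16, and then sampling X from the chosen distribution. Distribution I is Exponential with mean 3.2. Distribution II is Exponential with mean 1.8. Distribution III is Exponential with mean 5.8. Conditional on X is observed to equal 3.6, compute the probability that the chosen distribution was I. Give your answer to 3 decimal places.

0.469

Likelihoods f(3.6 | ·): I: 0.101454; II: 0.0751863; III: 0.0926851.
Posterior ∝ prior × likelihood. Numerator for I: 0.41·0.101454 = 0.0415961.
Normalizing constant: 0.41·0.101454 + 0.43·0.0751863 + 0.16·0.0926851 = 0.0887558.
P(I | observation) = 0.0415961 / 0.0887558 = 0.468658.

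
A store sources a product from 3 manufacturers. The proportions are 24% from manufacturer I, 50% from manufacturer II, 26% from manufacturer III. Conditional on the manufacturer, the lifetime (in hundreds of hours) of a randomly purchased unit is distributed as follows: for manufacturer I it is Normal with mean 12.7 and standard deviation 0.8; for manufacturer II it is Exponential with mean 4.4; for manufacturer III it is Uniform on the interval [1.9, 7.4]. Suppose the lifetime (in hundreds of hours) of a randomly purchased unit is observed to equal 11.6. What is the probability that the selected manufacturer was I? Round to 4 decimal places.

Likelihoods f(11.6 | ·): I: 0.193765; II: 0.0162776; III: 0.
Posterior ∝ prior × likelihood. Numerator for I: 0.24·0.193765 = 0.0465037.
Normalizing constant: 0.24·0.193765 + 0.5·0.0162776 + 0.26·0 = 0.0546425.
P(I | observation) = 0.0465037 / 0.0546425 = 0.851054.

0.8511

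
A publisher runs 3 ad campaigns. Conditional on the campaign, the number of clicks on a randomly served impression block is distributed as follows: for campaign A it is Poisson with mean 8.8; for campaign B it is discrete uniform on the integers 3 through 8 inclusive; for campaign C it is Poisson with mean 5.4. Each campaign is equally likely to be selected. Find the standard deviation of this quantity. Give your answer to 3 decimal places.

Per component, A: μ=8.8, E[X²]=86.24; B: μ=5.5, E[X²]=33.1667; C: μ=5.4, E[X²]=34.56.
E[X] = 0.333333·8.8 + 0.333333·5.5 + 0.333333·5.4 = 6.56667.
E[X²] = 0.333333·86.24 + 0.333333·33.1667 + 0.333333·34.56 = 51.3222.
Var(X) = E[X²] − (E[X])² = 51.3222 − 43.1211 = 8.20111.
SD(X) = √8.20111 = 2.86376.

2.864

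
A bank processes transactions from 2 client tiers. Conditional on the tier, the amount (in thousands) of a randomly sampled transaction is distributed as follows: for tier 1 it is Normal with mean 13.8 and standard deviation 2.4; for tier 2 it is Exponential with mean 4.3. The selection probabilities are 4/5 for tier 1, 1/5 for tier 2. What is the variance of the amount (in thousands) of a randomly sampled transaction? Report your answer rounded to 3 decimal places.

22.746

Per component, 1: μ=13.8, E[X²]=196.2; 2: μ=4.3, E[X²]=36.98.
E[X] = 0.8·13.8 + 0.2·4.3 = 11.9.
E[X²] = 0.8·196.2 + 0.2·36.98 = 164.356.
Var(X) = E[X²] − (E[X])² = 164.356 − 141.61 = 22.746.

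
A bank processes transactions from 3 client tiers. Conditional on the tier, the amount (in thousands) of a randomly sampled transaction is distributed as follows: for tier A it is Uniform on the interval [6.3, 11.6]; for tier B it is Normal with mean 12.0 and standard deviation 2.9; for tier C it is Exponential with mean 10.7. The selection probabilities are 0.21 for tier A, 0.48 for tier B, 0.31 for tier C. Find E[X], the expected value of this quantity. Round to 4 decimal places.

Component means — A: 8.95; B: 12; C: 10.7.
E[X] = 0.21·8.95 + 0.48·12 + 0.31·10.7 = 10.9565.

10.9565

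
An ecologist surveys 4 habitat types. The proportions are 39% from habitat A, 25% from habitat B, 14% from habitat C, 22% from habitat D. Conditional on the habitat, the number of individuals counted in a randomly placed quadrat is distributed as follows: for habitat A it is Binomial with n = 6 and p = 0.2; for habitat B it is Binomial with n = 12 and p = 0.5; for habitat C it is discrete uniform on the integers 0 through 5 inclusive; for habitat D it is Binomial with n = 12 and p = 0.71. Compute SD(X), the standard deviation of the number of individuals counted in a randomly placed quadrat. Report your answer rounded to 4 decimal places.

3.3025

Per component, A: μ=1.2, E[X²]=2.4; B: μ=6, E[X²]=39; C: μ=2.5, E[X²]=9.16667; D: μ=8.52, E[X²]=75.0612.
E[X] = 0.39·1.2 + 0.25·6 + 0.14·2.5 + 0.22·8.52 = 4.1924.
E[X²] = 0.39·2.4 + 0.25·39 + 0.14·9.16667 + 0.22·75.0612 = 28.4828.
Var(X) = E[X²] − (E[X])² = 28.4828 − 17.5762 = 10.9066.
SD(X) = √10.9066 = 3.30251.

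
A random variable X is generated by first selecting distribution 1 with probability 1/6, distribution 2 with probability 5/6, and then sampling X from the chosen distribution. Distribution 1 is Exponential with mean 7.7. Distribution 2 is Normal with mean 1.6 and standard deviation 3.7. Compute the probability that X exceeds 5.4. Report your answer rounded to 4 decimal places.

0.2095

Conditional on each component, P(X > 5.4): 1: 0.495941; 2: 0.152204.
By total probability, P(X > 5.4) = 0.166667·0.495941 + 0.833333·0.152204 = 0.209493.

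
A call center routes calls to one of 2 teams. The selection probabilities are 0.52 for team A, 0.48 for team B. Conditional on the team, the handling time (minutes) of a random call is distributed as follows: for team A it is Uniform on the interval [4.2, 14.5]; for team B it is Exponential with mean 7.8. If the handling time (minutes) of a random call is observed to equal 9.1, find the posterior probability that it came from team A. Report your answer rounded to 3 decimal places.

0.725

Likelihoods f(9.1 | ·): A: 0.0970874; B: 0.0399235.
Posterior ∝ prior × likelihood. Numerator for A: 0.52·0.0970874 = 0.0504854.
Normalizing constant: 0.52·0.0970874 + 0.48·0.0399235 = 0.0696487.
P(A | observation) = 0.0504854 / 0.0696487 = 0.724858.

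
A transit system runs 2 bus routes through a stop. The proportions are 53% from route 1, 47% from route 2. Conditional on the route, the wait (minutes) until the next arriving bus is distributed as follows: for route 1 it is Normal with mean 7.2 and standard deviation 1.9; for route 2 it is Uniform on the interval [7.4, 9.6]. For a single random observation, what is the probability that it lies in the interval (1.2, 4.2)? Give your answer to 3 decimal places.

0.030

Conditional on each route, P(1.2 < X < 4.2): 1: 0.0563795; 2: 0.
By total probability, P(1.2 < X < 4.2) = 0.53·0.0563795 + 0.47·0 = 0.0298811.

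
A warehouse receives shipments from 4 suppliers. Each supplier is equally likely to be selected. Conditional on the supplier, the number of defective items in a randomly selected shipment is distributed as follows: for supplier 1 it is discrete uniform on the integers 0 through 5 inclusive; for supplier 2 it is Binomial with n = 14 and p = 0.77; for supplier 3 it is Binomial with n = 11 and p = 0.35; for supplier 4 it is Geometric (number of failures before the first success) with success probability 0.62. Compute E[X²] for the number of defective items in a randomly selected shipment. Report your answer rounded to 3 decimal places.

For each component E[X²] = Var + (mean)², giving 1: 9.16667; 2: 118.688; 3: 17.325; 4: 1.3642.
Overall E[X²] = 0.25·9.16667 + 0.25·118.688 + 0.25·17.325 + 0.25·1.3642 = 36.6359.

36.636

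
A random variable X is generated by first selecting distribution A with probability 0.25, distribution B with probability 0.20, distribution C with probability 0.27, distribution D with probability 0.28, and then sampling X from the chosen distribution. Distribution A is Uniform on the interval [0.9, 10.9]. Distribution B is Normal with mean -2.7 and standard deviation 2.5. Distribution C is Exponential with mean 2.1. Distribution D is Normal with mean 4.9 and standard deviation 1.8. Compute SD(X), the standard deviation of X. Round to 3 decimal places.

3.905

Per component, A: μ=5.9, E[X²]=43.1433; B: μ=-2.7, E[X²]=13.54; C: μ=2.1, E[X²]=8.82; D: μ=4.9, E[X²]=27.25.
E[X] = 0.25·5.9 + 0.2·-2.7 + 0.27·2.1 + 0.28·4.9 = 2.874.
E[X²] = 0.25·43.1433 + 0.2·13.54 + 0.27·8.82 + 0.28·27.25 = 23.5052.
Var(X) = E[X²] − (E[X])² = 23.5052 − 8.25988 = 15.2454.
SD(X) = √15.2454 = 3.90453.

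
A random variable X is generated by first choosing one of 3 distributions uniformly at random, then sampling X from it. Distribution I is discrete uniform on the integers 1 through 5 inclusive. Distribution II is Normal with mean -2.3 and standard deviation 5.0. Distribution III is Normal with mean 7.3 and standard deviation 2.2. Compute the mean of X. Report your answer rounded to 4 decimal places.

2.6667

Component means — I: 3; II: -2.3; III: 7.3.
E[X] = 0.333333·3 + 0.333333·-2.3 + 0.333333·7.3 = 2.66667.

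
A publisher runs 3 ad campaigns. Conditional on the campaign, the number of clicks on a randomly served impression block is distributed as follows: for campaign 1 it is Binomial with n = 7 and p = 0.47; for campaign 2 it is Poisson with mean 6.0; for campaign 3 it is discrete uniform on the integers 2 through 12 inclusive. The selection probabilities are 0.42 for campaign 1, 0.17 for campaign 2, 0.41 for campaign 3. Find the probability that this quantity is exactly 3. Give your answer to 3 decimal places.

Conditional on each campaign, P(X = 3): 1: 0.286725; 2: 0.0892351; 3: 0.0909091.
By total probability, P(X = 3) = 0.42·0.286725 + 0.17·0.0892351 + 0.41·0.0909091 = 0.172867.

0.173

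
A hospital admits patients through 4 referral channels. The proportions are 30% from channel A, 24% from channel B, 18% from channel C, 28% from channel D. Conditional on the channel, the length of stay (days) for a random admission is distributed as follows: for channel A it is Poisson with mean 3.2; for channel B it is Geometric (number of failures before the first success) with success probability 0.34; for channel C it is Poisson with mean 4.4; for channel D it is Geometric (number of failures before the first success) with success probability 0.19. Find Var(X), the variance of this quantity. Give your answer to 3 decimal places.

Per component, A: μ=3.2, E[X²]=13.44; B: μ=1.94118, E[X²]=9.47751; C: μ=4.4, E[X²]=23.76; D: μ=4.26316, E[X²]=40.6122.
E[X] = 0.3·3.2 + 0.24·1.94118 + 0.18·4.4 + 0.28·4.26316 = 3.41157.
E[X²] = 0.3·13.44 + 0.24·9.47751 + 0.18·23.76 + 0.28·40.6122 = 21.9548.
Var(X) = E[X²] − (E[X])² = 21.9548 − 11.6388 = 10.316.

10.316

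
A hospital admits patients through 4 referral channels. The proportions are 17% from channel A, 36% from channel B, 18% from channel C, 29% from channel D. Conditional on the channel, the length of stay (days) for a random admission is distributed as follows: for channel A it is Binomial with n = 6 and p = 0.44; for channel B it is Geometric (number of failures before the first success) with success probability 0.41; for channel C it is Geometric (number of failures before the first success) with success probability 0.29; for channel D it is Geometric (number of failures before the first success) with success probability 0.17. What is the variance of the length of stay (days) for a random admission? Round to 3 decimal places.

Per component, A: μ=2.64, E[X²]=8.448; B: μ=1.43902, E[X²]=5.58061; C: μ=2.44828, E[X²]=14.4364; D: μ=4.88235, E[X²]=52.5571.
E[X] = 0.17·2.64 + 0.36·1.43902 + 0.18·2.44828 + 0.29·4.88235 = 2.82342.
E[X²] = 0.17·8.448 + 0.36·5.58061 + 0.18·14.4364 + 0.29·52.5571 = 21.2853.
Var(X) = E[X²] − (E[X])² = 21.2853 − 7.9717 = 13.3136.

13.314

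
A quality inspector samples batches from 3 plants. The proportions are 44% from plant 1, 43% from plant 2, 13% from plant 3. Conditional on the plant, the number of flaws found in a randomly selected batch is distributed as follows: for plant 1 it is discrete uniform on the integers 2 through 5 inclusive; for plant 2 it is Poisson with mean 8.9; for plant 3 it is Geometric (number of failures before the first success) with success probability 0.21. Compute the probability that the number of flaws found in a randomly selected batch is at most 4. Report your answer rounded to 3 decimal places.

0.445

Conditional on each plant, P(X ≤ 4): 1: 0.75; 2: 0.0584325; 3: 0.692294.
By total probability, P(X ≤ 4) = 0.44·0.75 + 0.43·0.0584325 + 0.13·0.692294 = 0.445124.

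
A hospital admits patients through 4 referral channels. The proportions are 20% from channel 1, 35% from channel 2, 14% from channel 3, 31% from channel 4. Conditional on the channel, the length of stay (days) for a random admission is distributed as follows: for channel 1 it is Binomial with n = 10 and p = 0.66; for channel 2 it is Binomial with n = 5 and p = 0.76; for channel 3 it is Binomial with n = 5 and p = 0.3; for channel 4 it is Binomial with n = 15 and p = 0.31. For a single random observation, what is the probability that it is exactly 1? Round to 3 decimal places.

0.063

Conditional on each channel, P(X = 1): 1: 0.000400732; 2: 0.0126075; 3: 0.36015; 4: 0.0257834.
By total probability, P(X = 1) = 0.2·0.000400732 + 0.35·0.0126075 + 0.14·0.36015 + 0.31·0.0257834 = 0.0629066.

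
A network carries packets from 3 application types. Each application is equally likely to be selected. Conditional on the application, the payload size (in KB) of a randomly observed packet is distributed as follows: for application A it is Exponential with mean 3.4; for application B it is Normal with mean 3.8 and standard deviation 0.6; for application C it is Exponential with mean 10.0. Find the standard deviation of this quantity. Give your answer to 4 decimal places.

6.8144

Per component, A: μ=3.4, E[X²]=23.12; B: μ=3.8, E[X²]=14.8; C: μ=10, E[X²]=200.
E[X] = 0.333333·3.4 + 0.333333·3.8 + 0.333333·10 = 5.73333.
E[X²] = 0.333333·23.12 + 0.333333·14.8 + 0.333333·200 = 79.3067.
Var(X) = E[X²] − (E[X])² = 79.3067 − 32.8711 = 46.4356.
SD(X) = √46.4356 = 6.81436.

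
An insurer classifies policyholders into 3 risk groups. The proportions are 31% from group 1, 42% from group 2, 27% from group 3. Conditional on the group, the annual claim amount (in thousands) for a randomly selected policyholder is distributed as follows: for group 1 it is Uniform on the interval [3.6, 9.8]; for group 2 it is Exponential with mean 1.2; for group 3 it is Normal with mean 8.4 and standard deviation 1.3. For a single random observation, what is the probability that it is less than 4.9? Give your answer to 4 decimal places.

Conditional on each group, P(X < 4.9): 1: 0.209677; 2: 0.983149; 3: 0.00354797.
By total probability, P(X < 4.9) = 0.31·0.209677 + 0.42·0.983149 + 0.27·0.00354797 = 0.47888.

0.4789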